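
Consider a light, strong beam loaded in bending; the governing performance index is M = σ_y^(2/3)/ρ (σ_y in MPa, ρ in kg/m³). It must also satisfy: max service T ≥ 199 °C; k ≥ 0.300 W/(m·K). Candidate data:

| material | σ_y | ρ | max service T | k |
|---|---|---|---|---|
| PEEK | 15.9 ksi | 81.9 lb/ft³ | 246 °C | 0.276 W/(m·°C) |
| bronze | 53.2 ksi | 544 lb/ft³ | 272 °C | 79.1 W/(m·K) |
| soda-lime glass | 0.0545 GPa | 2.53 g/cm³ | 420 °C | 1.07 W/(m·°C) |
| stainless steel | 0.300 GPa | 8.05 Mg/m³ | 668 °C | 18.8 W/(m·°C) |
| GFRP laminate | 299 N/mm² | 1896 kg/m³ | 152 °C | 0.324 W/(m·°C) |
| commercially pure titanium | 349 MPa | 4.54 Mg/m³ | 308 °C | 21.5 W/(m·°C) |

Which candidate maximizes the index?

Screen on constraints: max service T ≥ 199 °C; k ≥ 0.300 W/(m·K). Survivors: bronze, soda-lime glass, stainless steel, commercially pure titanium.
Convert each candidate to consistent units, then evaluate M:
  bronze: σ_y = 366.8 MPa, ρ = 8714 kg/m³
  soda-lime glass: σ_y = 54.50 MPa, ρ = 2530 kg/m³
  stainless steel: σ_y = 300.0 MPa, ρ = 8050 kg/m³
  commercially pure titanium: σ_y = 349.0 MPa, ρ = 4540 kg/m³
  commercially pure titanium: M = 10.9×10⁻³
  bronze: M = 5.88×10⁻³
  soda-lime glass: M = 5.68×10⁻³
  stainless steel: M = 5.57×10⁻³
The maximum is for commercially pure titanium.

commercially pure titanium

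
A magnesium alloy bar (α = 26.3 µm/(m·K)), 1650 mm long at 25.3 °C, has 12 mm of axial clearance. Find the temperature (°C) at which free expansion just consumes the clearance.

302 °C

α·L₀·ΔT = 12.0 mm ⇒ ΔT = 12.0 / (26.3×10⁻⁶ × 1650.0) = 276.5 K.
T = 25.3 + 276.5 = 301.8 °C.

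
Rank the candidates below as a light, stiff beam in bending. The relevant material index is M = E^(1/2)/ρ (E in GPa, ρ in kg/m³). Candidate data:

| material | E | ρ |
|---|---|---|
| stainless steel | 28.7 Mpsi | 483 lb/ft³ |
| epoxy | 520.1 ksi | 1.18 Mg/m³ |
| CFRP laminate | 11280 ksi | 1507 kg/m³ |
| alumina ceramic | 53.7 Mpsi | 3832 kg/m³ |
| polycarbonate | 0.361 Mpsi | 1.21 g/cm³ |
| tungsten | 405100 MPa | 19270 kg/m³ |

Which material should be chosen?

Convert each candidate to consistent units, then evaluate M:
  stainless steel: E = 197.9 GPa, ρ = 7737 kg/m³
  epoxy: E = 3.586 GPa, ρ = 1180 kg/m³
  CFRP laminate: E = 77.77 GPa, ρ = 1507 kg/m³
  alumina ceramic: E = 370.2 GPa, ρ = 3832 kg/m³
  polycarbonate: E = 2.489 GPa, ρ = 1210 kg/m³
  tungsten: E = 405.1 GPa, ρ = 19270 kg/m³
  CFRP laminate: M = 5.85×10⁻³
  alumina ceramic: M = 5.02×10⁻³
  stainless steel: M = 1.82×10⁻³
  epoxy: M = 1.60×10⁻³
  polycarbonate: M = 1.30×10⁻³
  tungsten: M = 1.04×10⁻³
CFRP laminate ranks first.

CFRP laminate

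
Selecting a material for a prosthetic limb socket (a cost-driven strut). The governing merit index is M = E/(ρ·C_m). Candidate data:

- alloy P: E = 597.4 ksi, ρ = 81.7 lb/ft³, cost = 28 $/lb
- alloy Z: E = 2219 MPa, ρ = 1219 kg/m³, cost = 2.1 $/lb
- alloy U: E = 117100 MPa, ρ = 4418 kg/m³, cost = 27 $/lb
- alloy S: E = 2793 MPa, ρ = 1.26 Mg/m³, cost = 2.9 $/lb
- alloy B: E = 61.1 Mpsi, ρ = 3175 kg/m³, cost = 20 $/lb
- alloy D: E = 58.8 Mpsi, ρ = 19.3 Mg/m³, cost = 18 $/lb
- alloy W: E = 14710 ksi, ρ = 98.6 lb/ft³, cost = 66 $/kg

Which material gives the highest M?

Putting every candidate on a common basis:
  alloy P: E = 4.119 GPa, ρ = 1309 kg/m³, cost = 61.73 $/kg
  alloy Z: E = 2.219 GPa, ρ = 1219 kg/m³, cost = 4.630 $/kg
  alloy U: E = 117.1 GPa, ρ = 4418 kg/m³, cost = 59.52 $/kg
  alloy S: E = 2.793 GPa, ρ = 1260 kg/m³, cost = 6.393 $/kg
  alloy B: E = 421.3 GPa, ρ = 3175 kg/m³, cost = 44.09 $/kg
  alloy D: E = 405.4 GPa, ρ = 19300 kg/m³, cost = 39.68 $/kg
  alloy W: E = 101.4 GPa, ρ = 1579 kg/m³, cost = 66.00 $/kg
  alloy B: M = 3.01 MN·m per $
  alloy W: M = 0.973 MN·m per $
  alloy D: M = 0.529 MN·m per $
  alloy U: M = 0.445 MN·m per $
  alloy Z: M = 0.393 MN·m per $
  alloy S: M = 0.347 MN·m per $
  alloy P: M = 0.0510 MN·m per $
The maximum is for alloy B.

alloy B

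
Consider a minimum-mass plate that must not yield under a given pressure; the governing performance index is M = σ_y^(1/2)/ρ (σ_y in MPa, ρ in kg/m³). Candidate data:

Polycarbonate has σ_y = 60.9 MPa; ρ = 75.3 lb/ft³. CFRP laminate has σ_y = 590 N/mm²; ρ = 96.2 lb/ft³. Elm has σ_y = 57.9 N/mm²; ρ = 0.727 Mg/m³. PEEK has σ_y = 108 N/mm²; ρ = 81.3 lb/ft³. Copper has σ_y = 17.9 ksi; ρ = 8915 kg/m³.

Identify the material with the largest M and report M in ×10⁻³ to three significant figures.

CFRP laminate, M = 15.8×10⁻³

Convert each candidate to consistent units, then evaluate M:
  polycarbonate: σ_y = 60.90 MPa, ρ = 1206 kg/m³
  CFRP laminate: σ_y = 590.0 MPa, ρ = 1541 kg/m³
  elm: σ_y = 57.90 MPa, ρ = 727.0 kg/m³
  PEEK: σ_y = 108.0 MPa, ρ = 1302 kg/m³
  copper: σ_y = 123.4 MPa, ρ = 8915 kg/m³
  CFRP laminate: M = 15.8×10⁻³
  elm: M = 10.5×10⁻³
  PEEK: M = 7.98×10⁻³
  polycarbonate: M = 6.47×10⁻³
  copper: M = 1.25×10⁻³
The maximum is for CFRP laminate.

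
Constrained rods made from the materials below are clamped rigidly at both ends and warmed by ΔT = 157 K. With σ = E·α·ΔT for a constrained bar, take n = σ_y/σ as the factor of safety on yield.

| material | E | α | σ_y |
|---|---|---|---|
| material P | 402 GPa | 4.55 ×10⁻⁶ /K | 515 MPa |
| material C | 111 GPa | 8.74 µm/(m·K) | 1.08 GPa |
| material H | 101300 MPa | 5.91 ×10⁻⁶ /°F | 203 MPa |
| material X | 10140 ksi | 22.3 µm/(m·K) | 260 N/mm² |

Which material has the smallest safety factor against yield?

Per material, after unit conversion:
  material P: E = 402.0, α = 4.55, σ_y = 515.0 → σ = 287 MPa, n = 1.79
  material C: E = 111.0, α = 8.74, σ_y = 1080 → σ = 152 MPa, n = 7.09
  material H: E = 101.3, α = 10.6, σ_y = 203.0 → σ = 169 MPa, n = 1.20
  material X: E = 69.91, α = 22.3, σ_y = 260.0 → σ = 245 MPa, n = 1.06
Smallest n: material X with n = 1.06.

material X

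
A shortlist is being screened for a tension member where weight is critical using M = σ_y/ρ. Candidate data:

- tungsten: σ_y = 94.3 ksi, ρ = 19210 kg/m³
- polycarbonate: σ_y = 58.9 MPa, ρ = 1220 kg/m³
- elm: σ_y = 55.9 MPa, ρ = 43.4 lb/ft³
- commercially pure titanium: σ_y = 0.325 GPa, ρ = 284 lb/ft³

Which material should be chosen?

elm

In SI units:
  tungsten: σ_y = 650.2 MPa, ρ = 19210 kg/m³
  polycarbonate: σ_y = 58.90 MPa, ρ = 1220 kg/m³
  elm: σ_y = 55.90 MPa, ρ = 695.2 kg/m³
  commercially pure titanium: σ_y = 325.0 MPa, ρ = 4549 kg/m³
  elm: M = 80.4 kN·m/kg
  commercially pure titanium: M = 71.4 kN·m/kg
  polycarbonate: M = 48.3 kN·m/kg
  tungsten: M = 33.8 kN·m/kg
The maximum is for elm.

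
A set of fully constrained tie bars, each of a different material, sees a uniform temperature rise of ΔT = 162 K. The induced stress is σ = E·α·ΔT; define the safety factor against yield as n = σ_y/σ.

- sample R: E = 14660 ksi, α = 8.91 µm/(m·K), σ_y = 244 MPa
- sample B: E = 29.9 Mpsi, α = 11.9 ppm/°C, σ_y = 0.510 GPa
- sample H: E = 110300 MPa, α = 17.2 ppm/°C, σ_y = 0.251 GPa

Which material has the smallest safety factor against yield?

Converting E to GPa, α to ×10⁻⁶/K, σ_y to MPa, then σ and n for each:
  sample R: E = 101.1, α = 8.91, σ_y = 244.0 → σ = 146 MPa, n = 1.67
  sample B: E = 206.2, α = 11.9, σ_y = 510.0 → σ = 397 MPa, n = 1.28
  sample H: E = 110.3, α = 17.2, σ_y = 251.0 → σ = 307 MPa, n = 0.817
The minimum is sample H at n = 0.817.

sample H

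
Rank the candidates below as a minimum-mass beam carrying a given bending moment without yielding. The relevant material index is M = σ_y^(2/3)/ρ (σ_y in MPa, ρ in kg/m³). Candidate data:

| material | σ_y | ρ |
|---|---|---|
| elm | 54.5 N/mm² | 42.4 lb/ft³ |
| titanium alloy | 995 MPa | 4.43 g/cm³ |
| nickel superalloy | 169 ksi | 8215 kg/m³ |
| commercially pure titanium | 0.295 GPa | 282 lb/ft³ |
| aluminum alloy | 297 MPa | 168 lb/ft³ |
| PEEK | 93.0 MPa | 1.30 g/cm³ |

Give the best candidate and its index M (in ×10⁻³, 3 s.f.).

After converting to SI:
  elm: σ_y = 54.50 MPa, ρ = 679.2 kg/m³
  titanium alloy: σ_y = 995.0 MPa, ρ = 4430 kg/m³
  nickel superalloy: σ_y = 1165 MPa, ρ = 8215 kg/m³
  commercially pure titanium: σ_y = 295.0 MPa, ρ = 4517 kg/m³
  aluminum alloy: σ_y = 297.0 MPa, ρ = 2691 kg/m³
  PEEK: σ_y = 93.00 MPa, ρ = 1300 kg/m³
  titanium alloy: M = 22.5×10⁻³
  elm: M = 21.2×10⁻³
  aluminum alloy: M = 16.5×10⁻³
  PEEK: M = 15.8×10⁻³
  nickel superalloy: M = 13.5×10⁻³
  commercially pure titanium: M = 9.81×10⁻³
Highest index: titanium alloy.

titanium alloy, M = 22.5×10⁻³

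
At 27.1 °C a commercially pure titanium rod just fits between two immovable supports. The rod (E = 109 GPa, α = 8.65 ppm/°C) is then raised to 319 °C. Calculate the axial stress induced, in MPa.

ΔT = 291.9 K. Constrained thermal stress σ = E·α·ΔT = 109.0×10³ MPa × 8.65×10⁻⁶ × 291.9 = 275 MPa (compressive).

275 MPa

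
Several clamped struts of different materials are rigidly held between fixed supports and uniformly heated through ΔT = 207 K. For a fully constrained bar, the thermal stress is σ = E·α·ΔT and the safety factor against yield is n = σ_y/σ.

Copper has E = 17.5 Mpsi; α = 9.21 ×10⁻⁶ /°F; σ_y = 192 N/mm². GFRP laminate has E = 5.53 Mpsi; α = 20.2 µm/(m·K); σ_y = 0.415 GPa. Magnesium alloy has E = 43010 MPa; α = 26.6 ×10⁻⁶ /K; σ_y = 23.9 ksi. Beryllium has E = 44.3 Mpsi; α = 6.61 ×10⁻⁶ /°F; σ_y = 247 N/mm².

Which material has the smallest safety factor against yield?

beryllium

With everything in SI (GPa, ×10⁻⁶/K, MPa):
  copper: E = 120.7, α = 16.6, σ_y = 192.0 → σ = 414 MPa, n = 0.464
  GFRP laminate: E = 38.13, α = 20.2, σ_y = 415.0 → σ = 159 MPa, n = 2.60
  magnesium alloy: E = 43.01, α = 26.6, σ_y = 164.8 → σ = 237 MPa, n = 0.696
  beryllium: E = 305.4, α = 11.9, σ_y = 247.0 → σ = 752 MPa, n = 0.328
Beryllium has the lowest safety factor, n = 0.328.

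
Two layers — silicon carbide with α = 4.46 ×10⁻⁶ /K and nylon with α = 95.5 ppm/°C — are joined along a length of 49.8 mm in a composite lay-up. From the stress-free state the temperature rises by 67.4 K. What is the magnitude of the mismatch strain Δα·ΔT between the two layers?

Δα = |4.46 − 95.5|×10⁻⁶/K = 91.0×10⁻⁶/K.
Mismatch strain = Δα·ΔT = 91.0×10⁻⁶ × 67.4 = 6.14×10⁻³.

6.14×10⁻³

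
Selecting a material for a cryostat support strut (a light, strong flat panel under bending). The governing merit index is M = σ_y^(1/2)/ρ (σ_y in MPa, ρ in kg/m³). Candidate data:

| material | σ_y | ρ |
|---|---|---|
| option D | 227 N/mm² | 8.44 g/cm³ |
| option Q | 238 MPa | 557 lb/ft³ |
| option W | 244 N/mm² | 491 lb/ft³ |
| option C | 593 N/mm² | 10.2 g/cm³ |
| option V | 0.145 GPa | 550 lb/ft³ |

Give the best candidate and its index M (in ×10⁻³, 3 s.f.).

Putting every candidate on a common basis:
  option D: σ_y = 227.0 MPa, ρ = 8440 kg/m³
  option Q: σ_y = 238.0 MPa, ρ = 8922 kg/m³
  option W: σ_y = 244.0 MPa, ρ = 7865 kg/m³
  option C: σ_y = 593.0 MPa, ρ = 10200 kg/m³
  option V: σ_y = 145.0 MPa, ρ = 8810 kg/m³
  option C: M = 2.39×10⁻³
  option W: M = 1.99×10⁻³
  option D: M = 1.79×10⁻³
  option Q: M = 1.73×10⁻³
  option V: M = 1.37×10⁻³
Option C has the largest M.

option C, M = 2.39×10⁻³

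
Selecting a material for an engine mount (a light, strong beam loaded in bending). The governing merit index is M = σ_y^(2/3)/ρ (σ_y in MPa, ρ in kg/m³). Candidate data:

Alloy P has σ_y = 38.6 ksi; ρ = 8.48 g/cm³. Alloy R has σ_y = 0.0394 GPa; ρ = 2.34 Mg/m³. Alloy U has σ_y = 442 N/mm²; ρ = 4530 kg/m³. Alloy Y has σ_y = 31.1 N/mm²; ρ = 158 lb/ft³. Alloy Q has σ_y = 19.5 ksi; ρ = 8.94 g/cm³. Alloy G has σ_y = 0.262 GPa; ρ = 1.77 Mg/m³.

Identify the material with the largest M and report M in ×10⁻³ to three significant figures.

alloy G, M = 23.1×10⁻³

In SI units:
  alloy P: σ_y = 266.1 MPa, ρ = 8480 kg/m³
  alloy R: σ_y = 39.40 MPa, ρ = 2340 kg/m³
  alloy U: σ_y = 442.0 MPa, ρ = 4530 kg/m³
  alloy Y: σ_y = 31.10 MPa, ρ = 2531 kg/m³
  alloy Q: σ_y = 134.4 MPa, ρ = 8940 kg/m³
  alloy G: σ_y = 262.0 MPa, ρ = 1770 kg/m³
  alloy G: M = 23.1×10⁻³
  alloy U: M = 12.8×10⁻³
  alloy R: M = 4.95×10⁻³
  alloy P: M = 4.88×10⁻³
  alloy Y: M = 3.91×10⁻³
  alloy Q: M = 2.94×10⁻³
Alloy G has the largest M.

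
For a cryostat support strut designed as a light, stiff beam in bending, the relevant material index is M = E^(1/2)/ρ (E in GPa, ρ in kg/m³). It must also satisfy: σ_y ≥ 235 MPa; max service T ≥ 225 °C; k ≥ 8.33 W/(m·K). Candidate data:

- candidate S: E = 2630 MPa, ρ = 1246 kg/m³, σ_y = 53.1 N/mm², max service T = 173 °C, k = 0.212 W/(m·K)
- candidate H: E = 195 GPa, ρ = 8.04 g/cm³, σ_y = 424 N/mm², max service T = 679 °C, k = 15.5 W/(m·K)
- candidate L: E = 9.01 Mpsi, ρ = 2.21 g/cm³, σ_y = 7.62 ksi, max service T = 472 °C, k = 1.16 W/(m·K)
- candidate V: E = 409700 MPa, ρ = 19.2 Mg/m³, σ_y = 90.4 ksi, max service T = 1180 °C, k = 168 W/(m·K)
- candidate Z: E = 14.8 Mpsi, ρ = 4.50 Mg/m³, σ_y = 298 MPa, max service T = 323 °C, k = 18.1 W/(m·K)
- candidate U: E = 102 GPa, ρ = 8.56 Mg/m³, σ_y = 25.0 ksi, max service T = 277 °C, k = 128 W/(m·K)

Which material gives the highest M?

Screen on constraints: σ_y ≥ 235 MPa; max service T ≥ 225 °C; k ≥ 8.33 W/(m·K). Survivors: candidate H, candidate V, candidate Z.
Putting every candidate on a common basis:
  candidate H: E = 195.0 GPa, ρ = 8040 kg/m³
  candidate V: E = 409.7 GPa, ρ = 19200 kg/m³
  candidate Z: E = 102.0 GPa, ρ = 4500 kg/m³
  candidate Z: M = 2.24×10⁻³
  candidate H: M = 1.74×10⁻³
  candidate V: M = 1.05×10⁻³
Highest index: candidate Z.

candidate Z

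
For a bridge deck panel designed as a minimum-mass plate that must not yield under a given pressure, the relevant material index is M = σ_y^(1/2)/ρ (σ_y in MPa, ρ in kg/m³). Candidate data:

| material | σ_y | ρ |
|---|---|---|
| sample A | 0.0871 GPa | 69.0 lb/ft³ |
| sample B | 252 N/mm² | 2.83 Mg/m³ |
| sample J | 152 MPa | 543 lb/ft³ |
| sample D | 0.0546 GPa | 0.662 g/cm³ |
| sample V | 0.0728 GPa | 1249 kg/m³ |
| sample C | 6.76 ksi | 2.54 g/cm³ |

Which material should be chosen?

After converting to SI:
  sample A: σ_y = 87.10 MPa, ρ = 1105 kg/m³
  sample B: σ_y = 252.0 MPa, ρ = 2830 kg/m³
  sample J: σ_y = 152.0 MPa, ρ = 8698 kg/m³
  sample D: σ_y = 54.60 MPa, ρ = 662.0 kg/m³
  sample V: σ_y = 72.80 MPa, ρ = 1249 kg/m³
  sample C: σ_y = 46.61 MPa, ρ = 2540 kg/m³
  sample D: M = 11.2×10⁻³
  sample A: M = 8.44×10⁻³
  sample V: M = 6.83×10⁻³
  sample B: M = 5.61×10⁻³
  sample C: M = 2.69×10⁻³
  sample J: M = 1.42×10⁻³
Sample D ranks first.

sample D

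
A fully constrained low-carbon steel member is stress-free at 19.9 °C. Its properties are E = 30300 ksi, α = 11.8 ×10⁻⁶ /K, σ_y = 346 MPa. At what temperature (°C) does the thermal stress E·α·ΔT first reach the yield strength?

160 °C

E = 30300 ksi = 208.9 GPa.
E·α·ΔT = 346.0 MPa ⇒ ΔT = 346.0 / (208.9×10³ × 11.8×10⁻⁶) = 140.4 K.
T = 19.9 + 140.4 = 160.3 °C.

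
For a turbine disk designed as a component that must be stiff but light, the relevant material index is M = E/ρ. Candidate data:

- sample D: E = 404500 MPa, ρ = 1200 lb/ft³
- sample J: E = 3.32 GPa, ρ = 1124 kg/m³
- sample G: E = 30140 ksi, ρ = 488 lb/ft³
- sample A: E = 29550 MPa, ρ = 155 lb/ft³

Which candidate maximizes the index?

sample G

Normalizing units and computing the index:
  sample D: E = 404.5 GPa, ρ = 19220 kg/m³
  sample J: E = 3.320 GPa, ρ = 1124 kg/m³
  sample G: E = 207.8 GPa, ρ = 7817 kg/m³
  sample A: E = 29.55 GPa, ρ = 2483 kg/m³
  sample G: M = 26.6 MN·m/kg
  sample D: M = 21.0 MN·m/kg
  sample A: M = 11.9 MN·m/kg
  sample J: M = 2.95 MN·m/kg
The maximum is for sample G.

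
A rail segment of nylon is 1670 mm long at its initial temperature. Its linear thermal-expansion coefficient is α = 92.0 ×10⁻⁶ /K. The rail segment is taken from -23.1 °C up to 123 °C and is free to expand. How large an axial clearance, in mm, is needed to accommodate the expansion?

22.4 mm

ΔT = 123 − (-23.1) = 146.1 K.
ΔL = α·L₀·ΔT = 92.0×10⁻⁶ × 1670 mm × 146.1 K = 22.4 mm.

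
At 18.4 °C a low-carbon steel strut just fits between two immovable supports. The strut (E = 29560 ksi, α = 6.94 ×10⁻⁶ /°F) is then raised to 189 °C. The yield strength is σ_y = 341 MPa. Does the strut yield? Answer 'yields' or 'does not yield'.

yields

E = 29560 ksi = 203.8 GPa.
α = 6.94×10⁻⁶/°F × 9/5 = 12.5×10⁻⁶/K.
ΔT = 170.6 K. Constrained thermal stress σ = E·α·ΔT = 203.8×10³ MPa × 12.5×10⁻⁶ × 170.6 = 434 MPa (compressive).
Compare to σ_y = 341 MPa: σ ≥ σ_y, so it yields.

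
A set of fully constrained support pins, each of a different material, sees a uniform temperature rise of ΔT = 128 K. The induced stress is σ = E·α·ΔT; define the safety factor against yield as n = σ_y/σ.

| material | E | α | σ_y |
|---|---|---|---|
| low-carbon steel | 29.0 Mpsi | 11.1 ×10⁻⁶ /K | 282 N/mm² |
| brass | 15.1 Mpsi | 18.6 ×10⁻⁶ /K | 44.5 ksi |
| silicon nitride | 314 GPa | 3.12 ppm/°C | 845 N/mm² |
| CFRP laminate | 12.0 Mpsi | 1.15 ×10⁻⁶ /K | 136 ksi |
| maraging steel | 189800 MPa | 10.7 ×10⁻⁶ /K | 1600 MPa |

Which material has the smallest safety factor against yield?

With everything in SI (GPa, ×10⁻⁶/K, MPa):
  low-carbon steel: E = 199.9, α = 11.1, σ_y = 282.0 → σ = 284 MPa, n = 0.993
  brass: E = 104.1, α = 18.6, σ_y = 306.8 → σ = 248 MPa, n = 1.24
  silicon nitride: E = 314.0, α = 3.12, σ_y = 845.0 → σ = 125 MPa, n = 6.74
  CFRP laminate: E = 82.74, α = 1.15, σ_y = 937.7 → σ = 12.2 MPa, n = 77.0
  maraging steel: E = 189.8, α = 10.7, σ_y = 1600 → σ = 260 MPa, n = 6.16
Low-carbon steel has the lowest safety factor, n = 0.993.

low-carbon steel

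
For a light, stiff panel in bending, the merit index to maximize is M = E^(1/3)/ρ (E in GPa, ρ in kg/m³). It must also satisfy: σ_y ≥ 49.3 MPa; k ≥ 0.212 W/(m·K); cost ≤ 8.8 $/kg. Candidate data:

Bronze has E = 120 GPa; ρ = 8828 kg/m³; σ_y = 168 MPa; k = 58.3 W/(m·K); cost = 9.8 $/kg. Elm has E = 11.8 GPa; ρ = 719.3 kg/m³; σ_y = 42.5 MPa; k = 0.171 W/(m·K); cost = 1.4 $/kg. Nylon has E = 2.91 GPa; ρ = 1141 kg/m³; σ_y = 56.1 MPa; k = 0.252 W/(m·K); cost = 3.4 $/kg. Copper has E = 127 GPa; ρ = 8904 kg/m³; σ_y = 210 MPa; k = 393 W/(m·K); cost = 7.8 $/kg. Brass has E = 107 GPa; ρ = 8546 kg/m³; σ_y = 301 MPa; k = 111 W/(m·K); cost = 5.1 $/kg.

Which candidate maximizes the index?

Screen on constraints: σ_y ≥ 49.3 MPa; k ≥ 0.212 W/(m·K); cost ≤ 8.8 $/kg. Survivors: nylon, copper, brass.
Per-candidate index values:
  nylon: M = 1.25×10⁻³
  copper: M = 0.565×10⁻³
  brass: M = 0.556×10⁻³
Nylon has the largest M.

nylon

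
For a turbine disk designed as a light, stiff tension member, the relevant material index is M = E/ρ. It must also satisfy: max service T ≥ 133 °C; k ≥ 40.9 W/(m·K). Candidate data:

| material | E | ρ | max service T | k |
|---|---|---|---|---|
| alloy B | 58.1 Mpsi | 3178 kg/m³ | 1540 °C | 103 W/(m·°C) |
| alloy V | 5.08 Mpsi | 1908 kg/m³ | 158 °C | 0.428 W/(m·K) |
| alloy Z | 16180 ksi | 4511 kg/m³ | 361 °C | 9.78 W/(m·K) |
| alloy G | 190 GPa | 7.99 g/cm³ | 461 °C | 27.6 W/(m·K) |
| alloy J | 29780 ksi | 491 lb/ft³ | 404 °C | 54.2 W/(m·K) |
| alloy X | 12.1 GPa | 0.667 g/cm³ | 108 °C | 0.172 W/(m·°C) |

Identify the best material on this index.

Screen on constraints: max service T ≥ 133 °C; k ≥ 40.9 W/(m·K). Survivors: alloy B, alloy J.
Putting every candidate on a common basis:
  alloy B: E = 400.6 GPa, ρ = 3178 kg/m³
  alloy J: E = 205.3 GPa, ρ = 7865 kg/m³
  alloy B: M = 126 MN·m/kg
  alloy J: M = 26.1 MN·m/kg
Alloy B ranks first.

alloy B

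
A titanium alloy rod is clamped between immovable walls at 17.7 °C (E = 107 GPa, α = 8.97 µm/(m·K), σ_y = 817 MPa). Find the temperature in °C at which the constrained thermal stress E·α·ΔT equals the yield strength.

E·α·ΔT = 817.0 MPa ⇒ ΔT = 817.0 / (107.0×10³ × 8.97×10⁻⁶) = 851.2 K.
T = 17.7 + 851.2 = 868.9 °C.

869 °C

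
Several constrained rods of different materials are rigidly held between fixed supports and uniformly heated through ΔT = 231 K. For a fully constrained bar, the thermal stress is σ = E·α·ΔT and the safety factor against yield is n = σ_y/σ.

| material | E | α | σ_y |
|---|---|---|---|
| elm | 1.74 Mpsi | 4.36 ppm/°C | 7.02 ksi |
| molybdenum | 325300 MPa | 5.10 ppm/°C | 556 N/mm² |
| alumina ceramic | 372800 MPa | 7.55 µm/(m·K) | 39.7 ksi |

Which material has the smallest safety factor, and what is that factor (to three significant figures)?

alumina ceramic, n = 0.421

Converting E to GPa, α to ×10⁻⁶/K, σ_y to MPa, then σ and n for each:
  elm: E = 12.00, α = 4.36, σ_y = 48.40 → σ = 12.1 MPa, n = 4.01
  molybdenum: E = 325.3, α = 5.10, σ_y = 556.0 → σ = 383 MPa, n = 1.45
  alumina ceramic: E = 372.8, α = 7.55, σ_y = 273.7 → σ = 650 MPa, n = 0.421
Smallest n: alumina ceramic with n = 0.421.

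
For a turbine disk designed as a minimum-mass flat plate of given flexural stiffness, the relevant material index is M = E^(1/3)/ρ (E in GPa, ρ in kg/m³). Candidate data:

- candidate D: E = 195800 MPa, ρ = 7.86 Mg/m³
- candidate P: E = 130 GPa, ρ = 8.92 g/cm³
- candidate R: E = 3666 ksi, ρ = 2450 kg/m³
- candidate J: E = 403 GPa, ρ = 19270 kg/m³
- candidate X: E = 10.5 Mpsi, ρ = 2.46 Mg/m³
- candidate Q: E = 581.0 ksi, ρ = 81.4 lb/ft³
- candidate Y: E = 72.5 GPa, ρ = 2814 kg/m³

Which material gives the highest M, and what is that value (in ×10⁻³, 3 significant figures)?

In SI units:
  candidate D: E = 195.8 GPa, ρ = 7860 kg/m³
  candidate P: E = 130.0 GPa, ρ = 8920 kg/m³
  candidate R: E = 25.28 GPa, ρ = 2450 kg/m³
  candidate J: E = 403.0 GPa, ρ = 19270 kg/m³
  candidate X: E = 72.39 GPa, ρ = 2460 kg/m³
  candidate Q: E = 4.006 GPa, ρ = 1304 kg/m³
  candidate Y: E = 72.50 GPa, ρ = 2814 kg/m³
  candidate X: M = 1.69×10⁻³
  candidate Y: M = 1.48×10⁻³
  candidate Q: M = 1.22×10⁻³
  candidate R: M = 1.20×10⁻³
  candidate D: M = 0.739×10⁻³
  candidate P: M = 0.568×10⁻³
  candidate J: M = 0.383×10⁻³
The maximum is for candidate X.

candidate X, M = 1.69×10⁻³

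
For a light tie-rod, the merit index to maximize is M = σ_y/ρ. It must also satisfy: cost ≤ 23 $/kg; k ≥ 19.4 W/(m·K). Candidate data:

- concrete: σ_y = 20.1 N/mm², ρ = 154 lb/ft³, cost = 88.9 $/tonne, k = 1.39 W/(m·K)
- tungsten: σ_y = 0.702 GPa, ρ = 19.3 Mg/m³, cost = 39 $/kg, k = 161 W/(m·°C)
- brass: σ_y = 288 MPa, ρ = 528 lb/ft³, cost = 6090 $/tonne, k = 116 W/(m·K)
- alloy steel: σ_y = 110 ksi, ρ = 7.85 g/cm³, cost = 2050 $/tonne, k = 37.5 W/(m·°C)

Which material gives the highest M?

alloy steel

Screen on constraints: cost ≤ 23 $/kg; k ≥ 19.4 W/(m·K). Survivors: brass, alloy steel.
Putting every candidate on a common basis:
  brass: σ_y = 288.0 MPa, ρ = 8458 kg/m³
  alloy steel: σ_y = 758.4 MPa, ρ = 7850 kg/m³
  alloy steel: M = 96.6 kN·m/kg
  brass: M = 34.1 kN·m/kg
Highest index: alloy steel.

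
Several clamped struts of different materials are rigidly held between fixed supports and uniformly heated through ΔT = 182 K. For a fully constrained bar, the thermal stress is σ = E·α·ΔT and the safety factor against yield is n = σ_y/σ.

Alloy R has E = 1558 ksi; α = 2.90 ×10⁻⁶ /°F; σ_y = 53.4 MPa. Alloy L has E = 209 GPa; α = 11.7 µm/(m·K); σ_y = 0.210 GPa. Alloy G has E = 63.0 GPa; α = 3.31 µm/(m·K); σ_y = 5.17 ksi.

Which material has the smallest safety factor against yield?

With everything in SI (GPa, ×10⁻⁶/K, MPa):
  alloy R: E = 10.74, α = 5.22, σ_y = 53.40 → σ = 10.2 MPa, n = 5.23
  alloy L: E = 209.0, α = 11.7, σ_y = 210.0 → σ = 445 MPa, n = 0.472
  alloy G: E = 63.00, α = 3.31, σ_y = 35.65 → σ = 38.0 MPa, n = 0.939
Alloy L has the lowest safety factor, n = 0.472.

alloy L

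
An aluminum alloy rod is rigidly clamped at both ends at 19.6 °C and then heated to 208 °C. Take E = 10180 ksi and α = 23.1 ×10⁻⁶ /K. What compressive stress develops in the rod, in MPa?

305 MPa

E = 10180 ksi = 70.19 GPa.
ΔT = 188.4 K. Constrained thermal stress σ = E·α·ΔT = 70.19×10³ MPa × 23.1×10⁻⁶ × 188.4 = 305 MPa (compressive).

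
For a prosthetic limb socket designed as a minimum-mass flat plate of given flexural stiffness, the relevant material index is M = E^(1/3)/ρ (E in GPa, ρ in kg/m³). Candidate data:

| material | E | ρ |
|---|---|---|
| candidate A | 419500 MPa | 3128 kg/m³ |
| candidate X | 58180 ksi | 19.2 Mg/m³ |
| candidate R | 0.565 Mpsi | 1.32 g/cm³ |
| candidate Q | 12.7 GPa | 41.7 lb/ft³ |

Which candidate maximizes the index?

After converting to SI:
  candidate A: E = 419.5 GPa, ρ = 3128 kg/m³
  candidate X: E = 401.1 GPa, ρ = 19200 kg/m³
  candidate R: E = 3.896 GPa, ρ = 1320 kg/m³
  candidate Q: E = 12.70 GPa, ρ = 668.0 kg/m³
  candidate Q: M = 3.49×10⁻³
  candidate A: M = 2.39×10⁻³
  candidate R: M = 1.19×10⁻³
  candidate X: M = 0.384×10⁻³
Highest index: candidate Q.

candidate Q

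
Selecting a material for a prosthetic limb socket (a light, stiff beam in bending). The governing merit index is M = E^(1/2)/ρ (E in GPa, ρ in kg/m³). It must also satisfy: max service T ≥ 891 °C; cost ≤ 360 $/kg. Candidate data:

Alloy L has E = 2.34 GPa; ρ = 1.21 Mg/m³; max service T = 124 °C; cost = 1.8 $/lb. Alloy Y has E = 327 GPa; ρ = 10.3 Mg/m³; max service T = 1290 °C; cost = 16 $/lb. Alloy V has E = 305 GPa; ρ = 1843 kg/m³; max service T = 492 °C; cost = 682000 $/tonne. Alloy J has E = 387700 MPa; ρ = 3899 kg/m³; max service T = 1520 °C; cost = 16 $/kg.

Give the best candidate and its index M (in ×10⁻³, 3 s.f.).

Screen on constraints: max service T ≥ 891 °C; cost ≤ 360 $/kg. Survivors: alloy Y, alloy J.
After converting to SI:
  alloy Y: E = 327.0 GPa, ρ = 10300 kg/m³
  alloy J: E = 387.7 GPa, ρ = 3899 kg/m³
  alloy J: M = 5.05×10⁻³
  alloy Y: M = 1.76×10⁻³
The maximum is for alloy J.

alloy J, M = 5.05×10⁻³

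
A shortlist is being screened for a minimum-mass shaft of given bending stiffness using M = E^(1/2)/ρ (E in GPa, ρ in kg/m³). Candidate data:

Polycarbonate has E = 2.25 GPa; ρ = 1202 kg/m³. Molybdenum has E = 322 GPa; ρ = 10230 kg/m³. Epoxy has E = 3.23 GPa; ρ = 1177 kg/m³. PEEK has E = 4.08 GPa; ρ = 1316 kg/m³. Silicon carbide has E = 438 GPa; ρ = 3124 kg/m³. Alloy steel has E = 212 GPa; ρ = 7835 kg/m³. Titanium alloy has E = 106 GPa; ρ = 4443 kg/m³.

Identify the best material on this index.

silicon carbide

Per-candidate index values:
  silicon carbide: M = 6.70×10⁻³
  titanium alloy: M = 2.32×10⁻³
  alloy steel: M = 1.86×10⁻³
  molybdenum: M = 1.75×10⁻³
  PEEK: M = 1.53×10⁻³
  epoxy: M = 1.53×10⁻³
  polycarbonate: M = 1.25×10⁻³
Highest index: silicon carbide.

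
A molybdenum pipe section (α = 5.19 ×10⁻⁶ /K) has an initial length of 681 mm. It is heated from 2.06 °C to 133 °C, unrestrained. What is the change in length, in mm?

0.463 mm

ΔT = 133 − 2.06 = 130.9 K.
ΔL = α·L₀·ΔT = 5.19×10⁻⁶ × 681 mm × 130.9 K = 0.463 mm.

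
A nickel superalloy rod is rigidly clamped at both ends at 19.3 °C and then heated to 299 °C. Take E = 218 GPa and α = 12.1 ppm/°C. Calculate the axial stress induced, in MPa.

738 MPa

ΔT = 279.7 K. Constrained thermal stress σ = E·α·ΔT = 218.0×10³ MPa × 12.1×10⁻⁶ × 279.7 = 738 MPa (compressive).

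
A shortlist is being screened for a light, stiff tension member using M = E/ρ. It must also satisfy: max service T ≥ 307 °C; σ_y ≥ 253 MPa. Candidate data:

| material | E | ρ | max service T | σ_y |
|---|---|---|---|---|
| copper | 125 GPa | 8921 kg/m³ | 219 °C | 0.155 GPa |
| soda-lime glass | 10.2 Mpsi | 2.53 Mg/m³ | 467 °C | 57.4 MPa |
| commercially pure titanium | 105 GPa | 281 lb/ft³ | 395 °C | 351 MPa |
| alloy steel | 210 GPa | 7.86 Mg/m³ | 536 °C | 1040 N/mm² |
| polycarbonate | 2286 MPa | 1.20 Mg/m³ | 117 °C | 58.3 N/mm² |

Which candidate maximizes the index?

alloy steel

Screen on constraints: max service T ≥ 307 °C; σ_y ≥ 253 MPa. Survivors: commercially pure titanium, alloy steel.
Convert each candidate to consistent units, then evaluate M:
  commercially pure titanium: E = 105.0 GPa, ρ = 4501 kg/m³
  alloy steel: E = 210.0 GPa, ρ = 7860 kg/m³
  alloy steel: M = 26.7 MN·m/kg
  commercially pure titanium: M = 23.3 MN·m/kg
Alloy steel has the largest M.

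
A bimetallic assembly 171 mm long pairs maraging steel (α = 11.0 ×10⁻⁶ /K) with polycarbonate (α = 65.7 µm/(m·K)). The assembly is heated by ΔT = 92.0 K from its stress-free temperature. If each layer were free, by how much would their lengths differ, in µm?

Δα = |11.0 − 65.7|×10⁻⁶/K = 54.7×10⁻⁶/K.
ΔL_mismatch = Δα·L·ΔT = 54.7×10⁻⁶ × 171.0 mm × 92.0 K = 861 µm.

861 µm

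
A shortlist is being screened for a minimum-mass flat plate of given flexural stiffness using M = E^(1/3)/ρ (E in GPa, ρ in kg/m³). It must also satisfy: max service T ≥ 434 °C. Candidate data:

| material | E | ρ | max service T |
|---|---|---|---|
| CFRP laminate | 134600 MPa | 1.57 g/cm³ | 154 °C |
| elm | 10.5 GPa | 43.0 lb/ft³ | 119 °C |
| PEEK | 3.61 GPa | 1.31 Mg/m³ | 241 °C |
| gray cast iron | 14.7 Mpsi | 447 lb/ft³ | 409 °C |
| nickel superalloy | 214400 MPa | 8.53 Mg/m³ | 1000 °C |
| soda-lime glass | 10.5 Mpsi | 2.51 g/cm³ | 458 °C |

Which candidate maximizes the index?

soda-lime glass

Screen on constraints: max service T ≥ 434 °C. Survivors: nickel superalloy, soda-lime glass.
After converting to SI:
  nickel superalloy: E = 214.4 GPa, ρ = 8530 kg/m³
  soda-lime glass: E = 72.39 GPa, ρ = 2510 kg/m³
  soda-lime glass: M = 1.66×10⁻³
  nickel superalloy: M = 0.702×10⁻³
Highest index: soda-lime glass.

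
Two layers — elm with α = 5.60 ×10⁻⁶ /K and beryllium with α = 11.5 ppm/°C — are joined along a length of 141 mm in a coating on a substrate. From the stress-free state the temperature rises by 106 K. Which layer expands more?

beryllium

α(elm) = 5.60×10⁻⁶/K vs α(beryllium) = 11.5×10⁻⁶/K.
Higher α expands more for the same ΔT: beryllium.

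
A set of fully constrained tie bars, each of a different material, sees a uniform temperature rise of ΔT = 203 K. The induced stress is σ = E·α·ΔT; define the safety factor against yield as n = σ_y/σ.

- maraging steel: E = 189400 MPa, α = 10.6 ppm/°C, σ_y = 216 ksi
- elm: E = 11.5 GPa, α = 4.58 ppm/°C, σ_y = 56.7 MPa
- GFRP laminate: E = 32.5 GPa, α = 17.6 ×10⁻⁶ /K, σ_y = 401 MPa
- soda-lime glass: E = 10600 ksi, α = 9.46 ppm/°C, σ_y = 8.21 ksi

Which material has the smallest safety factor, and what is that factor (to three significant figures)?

Converting E to GPa, α to ×10⁻⁶/K, σ_y to MPa, then σ and n for each:
  maraging steel: E = 189.4, α = 10.6, σ_y = 1489 → σ = 408 MPa, n = 3.65
  elm: E = 11.50, α = 4.58, σ_y = 56.70 → σ = 10.7 MPa, n = 5.30
  GFRP laminate: E = 32.50, α = 17.6, σ_y = 401.0 → σ = 116 MPa, n = 3.45
  soda-lime glass: E = 73.08, α = 9.46, σ_y = 56.61 → σ = 140 MPa, n = 0.403
Soda-lime glass has the lowest safety factor, n = 0.403.

soda-lime glass, n = 0.403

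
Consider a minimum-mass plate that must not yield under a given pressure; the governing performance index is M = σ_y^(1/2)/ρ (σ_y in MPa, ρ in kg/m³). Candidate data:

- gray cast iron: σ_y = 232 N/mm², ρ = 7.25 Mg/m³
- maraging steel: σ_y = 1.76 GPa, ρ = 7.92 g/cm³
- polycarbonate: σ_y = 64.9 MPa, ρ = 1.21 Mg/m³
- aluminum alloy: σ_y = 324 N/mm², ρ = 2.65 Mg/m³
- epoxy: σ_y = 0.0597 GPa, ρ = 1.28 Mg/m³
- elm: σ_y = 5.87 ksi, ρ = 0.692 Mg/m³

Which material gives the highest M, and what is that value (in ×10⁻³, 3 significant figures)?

elm, M = 9.19×10⁻³

Putting every candidate on a common basis:
  gray cast iron: σ_y = 232.0 MPa, ρ = 7250 kg/m³
  maraging steel: σ_y = 1760 MPa, ρ = 7920 kg/m³
  polycarbonate: σ_y = 64.90 MPa, ρ = 1210 kg/m³
  aluminum alloy: σ_y = 324.0 MPa, ρ = 2650 kg/m³
  epoxy: σ_y = 59.70 MPa, ρ = 1280 kg/m³
  elm: σ_y = 40.47 MPa, ρ = 692.0 kg/m³
  elm: M = 9.19×10⁻³
  aluminum alloy: M = 6.79×10⁻³
  polycarbonate: M = 6.66×10⁻³
  epoxy: M = 6.04×10⁻³
  maraging steel: M = 5.30×10⁻³
  gray cast iron: M = 2.10×10⁻³
Highest index: elm.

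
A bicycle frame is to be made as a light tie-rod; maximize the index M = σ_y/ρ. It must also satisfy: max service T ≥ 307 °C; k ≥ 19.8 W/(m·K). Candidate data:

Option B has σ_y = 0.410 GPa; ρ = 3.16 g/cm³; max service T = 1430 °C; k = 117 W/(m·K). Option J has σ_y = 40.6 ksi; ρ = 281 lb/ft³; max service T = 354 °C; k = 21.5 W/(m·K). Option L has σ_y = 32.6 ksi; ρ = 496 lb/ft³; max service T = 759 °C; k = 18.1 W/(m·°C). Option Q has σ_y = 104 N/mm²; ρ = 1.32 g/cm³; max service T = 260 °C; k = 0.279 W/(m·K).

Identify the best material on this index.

option B

Screen on constraints: max service T ≥ 307 °C; k ≥ 19.8 W/(m·K). Survivors: option B, option J.
Normalizing units and computing the index:
  option B: σ_y = 410.0 MPa, ρ = 3160 kg/m³
  option J: σ_y = 279.9 MPa, ρ = 4501 kg/m³
  option B: M = 130 kN·m/kg
  option J: M = 62.2 kN·m/kg
The maximum is for option B.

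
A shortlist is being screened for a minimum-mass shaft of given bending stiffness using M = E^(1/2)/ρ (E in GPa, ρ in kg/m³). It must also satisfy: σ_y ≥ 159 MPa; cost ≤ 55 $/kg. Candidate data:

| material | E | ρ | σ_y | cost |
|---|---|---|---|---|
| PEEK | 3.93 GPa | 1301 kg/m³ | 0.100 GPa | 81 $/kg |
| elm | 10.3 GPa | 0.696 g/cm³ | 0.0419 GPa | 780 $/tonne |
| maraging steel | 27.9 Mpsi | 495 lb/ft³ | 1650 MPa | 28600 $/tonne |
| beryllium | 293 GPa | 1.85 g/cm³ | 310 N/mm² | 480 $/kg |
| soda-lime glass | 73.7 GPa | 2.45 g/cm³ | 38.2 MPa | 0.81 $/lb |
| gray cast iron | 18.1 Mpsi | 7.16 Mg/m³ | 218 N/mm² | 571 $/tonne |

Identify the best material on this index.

maraging steel

Screen on constraints: σ_y ≥ 159 MPa; cost ≤ 55 $/kg. Survivors: maraging steel, gray cast iron.
After converting to SI:
  maraging steel: E = 192.4 GPa, ρ = 7929 kg/m³
  gray cast iron: E = 124.8 GPa, ρ = 7160 kg/m³
  maraging steel: M = 1.75×10⁻³
  gray cast iron: M = 1.56×10⁻³
Maraging steel ranks first.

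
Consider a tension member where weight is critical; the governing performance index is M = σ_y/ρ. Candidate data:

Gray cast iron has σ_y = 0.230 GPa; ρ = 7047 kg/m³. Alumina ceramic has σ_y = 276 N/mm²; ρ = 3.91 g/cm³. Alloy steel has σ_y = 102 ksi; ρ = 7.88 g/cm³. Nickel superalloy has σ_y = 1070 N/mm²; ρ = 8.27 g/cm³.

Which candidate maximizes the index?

Normalizing units and computing the index:
  gray cast iron: σ_y = 230.0 MPa, ρ = 7047 kg/m³
  alumina ceramic: σ_y = 276.0 MPa, ρ = 3910 kg/m³
  alloy steel: σ_y = 703.3 MPa, ρ = 7880 kg/m³
  nickel superalloy: σ_y = 1070 MPa, ρ = 8270 kg/m³
  nickel superalloy: M = 129 kN·m/kg
  alloy steel: M = 89.2 kN·m/kg
  alumina ceramic: M = 70.6 kN·m/kg
  gray cast iron: M = 32.6 kN·m/kg
Highest index: nickel superalloy.

nickel superalloy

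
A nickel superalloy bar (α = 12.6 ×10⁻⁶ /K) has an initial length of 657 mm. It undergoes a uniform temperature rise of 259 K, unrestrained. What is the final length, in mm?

ΔL = α·L₀·ΔT = 12.6×10⁻⁶ × 657 mm × 259.0 K = 2.14 mm.
L = L₀ + ΔL = 657 + 2.14 = 659.14 mm.

659.14 mm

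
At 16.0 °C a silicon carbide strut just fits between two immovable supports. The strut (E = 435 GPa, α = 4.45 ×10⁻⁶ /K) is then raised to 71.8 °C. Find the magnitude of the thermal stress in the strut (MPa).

ΔT = 55.80 K. Constrained thermal stress σ = E·α·ΔT = 435.0×10³ MPa × 4.45×10⁻⁶ × 55.80 = 108 MPa (compressive).

108 MPa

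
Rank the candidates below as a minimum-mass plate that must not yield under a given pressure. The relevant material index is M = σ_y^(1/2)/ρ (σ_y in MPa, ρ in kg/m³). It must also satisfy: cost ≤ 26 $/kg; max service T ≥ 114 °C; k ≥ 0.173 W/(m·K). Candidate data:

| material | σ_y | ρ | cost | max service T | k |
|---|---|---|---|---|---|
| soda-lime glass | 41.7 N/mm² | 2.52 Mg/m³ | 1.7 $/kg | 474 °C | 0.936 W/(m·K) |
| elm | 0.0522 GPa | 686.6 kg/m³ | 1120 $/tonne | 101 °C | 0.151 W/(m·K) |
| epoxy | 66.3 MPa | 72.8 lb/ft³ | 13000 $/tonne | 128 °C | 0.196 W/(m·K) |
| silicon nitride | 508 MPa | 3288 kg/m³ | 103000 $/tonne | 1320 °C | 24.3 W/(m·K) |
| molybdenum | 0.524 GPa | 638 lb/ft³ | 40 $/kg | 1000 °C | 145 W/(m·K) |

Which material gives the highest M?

Screen on constraints: cost ≤ 26 $/kg; max service T ≥ 114 °C; k ≥ 0.173 W/(m·K). Survivors: soda-lime glass, epoxy.
Normalizing units and computing the index:
  soda-lime glass: σ_y = 41.70 MPa, ρ = 2520 kg/m³
  epoxy: σ_y = 66.30 MPa, ρ = 1166 kg/m³
  epoxy: M = 6.98×10⁻³
  soda-lime glass: M = 2.56×10⁻³
Highest index: epoxy.

epoxy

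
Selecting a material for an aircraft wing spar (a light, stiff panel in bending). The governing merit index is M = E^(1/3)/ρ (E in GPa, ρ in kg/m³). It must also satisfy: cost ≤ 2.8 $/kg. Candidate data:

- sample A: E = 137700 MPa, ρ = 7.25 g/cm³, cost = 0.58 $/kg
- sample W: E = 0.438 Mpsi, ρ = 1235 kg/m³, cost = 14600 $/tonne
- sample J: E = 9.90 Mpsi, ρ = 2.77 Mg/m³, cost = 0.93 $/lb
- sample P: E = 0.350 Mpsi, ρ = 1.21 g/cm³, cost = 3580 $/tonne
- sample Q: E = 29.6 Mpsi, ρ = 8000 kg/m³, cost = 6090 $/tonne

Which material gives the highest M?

sample J

Screen on constraints: cost ≤ 2.8 $/kg. Survivors: sample A, sample J.
Putting every candidate on a common basis:
  sample A: E = 137.7 GPa, ρ = 7250 kg/m³
  sample J: E = 68.26 GPa, ρ = 2770 kg/m³
  sample J: M = 1.48×10⁻³
  sample A: M = 0.712×10⁻³
Sample J has the largest M.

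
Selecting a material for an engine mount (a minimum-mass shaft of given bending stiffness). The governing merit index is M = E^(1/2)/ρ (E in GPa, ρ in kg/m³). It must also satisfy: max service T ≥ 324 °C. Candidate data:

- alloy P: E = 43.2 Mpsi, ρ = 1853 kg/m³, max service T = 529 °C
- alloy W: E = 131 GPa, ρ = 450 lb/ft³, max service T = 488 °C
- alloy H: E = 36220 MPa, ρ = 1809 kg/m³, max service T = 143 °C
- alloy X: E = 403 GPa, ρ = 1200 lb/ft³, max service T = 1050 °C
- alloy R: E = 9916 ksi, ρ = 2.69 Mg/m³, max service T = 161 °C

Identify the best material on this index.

alloy P

Screen on constraints: max service T ≥ 324 °C. Survivors: alloy P, alloy W, alloy X.
Putting every candidate on a common basis:
  alloy P: E = 297.9 GPa, ρ = 1853 kg/m³
  alloy W: E = 131.0 GPa, ρ = 7208 kg/m³
  alloy X: E = 403.0 GPa, ρ = 19220 kg/m³
  alloy P: M = 9.31×10⁻³
  alloy W: M = 1.59×10⁻³
  alloy X: M = 1.04×10⁻³
Alloy P ranks first.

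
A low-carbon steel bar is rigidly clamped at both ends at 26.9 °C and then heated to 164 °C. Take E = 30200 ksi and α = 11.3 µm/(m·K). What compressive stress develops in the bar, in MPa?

E = 30200 ksi = 208.2 GPa.
ΔT = 137.1 K. Constrained thermal stress σ = E·α·ΔT = 208.2×10³ MPa × 11.3×10⁻⁶ × 137.1 = 323 MPa (compressive).

323 MPa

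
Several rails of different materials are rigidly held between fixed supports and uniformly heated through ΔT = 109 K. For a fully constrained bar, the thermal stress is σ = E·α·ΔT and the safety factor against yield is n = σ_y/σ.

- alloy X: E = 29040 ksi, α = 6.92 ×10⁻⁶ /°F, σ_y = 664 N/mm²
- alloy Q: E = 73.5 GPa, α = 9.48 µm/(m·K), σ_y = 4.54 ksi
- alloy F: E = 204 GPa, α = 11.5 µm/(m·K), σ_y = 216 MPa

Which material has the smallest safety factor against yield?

Per material, after unit conversion:
  alloy X: E = 200.2, α = 12.5, σ_y = 664.0 → σ = 272 MPa, n = 2.44
  alloy Q: E = 73.50, α = 9.48, σ_y = 31.30 → σ = 75.9 MPa, n = 0.412
  alloy F: E = 204.0, α = 11.5, σ_y = 216.0 → σ = 256 MPa, n = 0.845
Alloy Q has the lowest safety factor, n = 0.412.

alloy Q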